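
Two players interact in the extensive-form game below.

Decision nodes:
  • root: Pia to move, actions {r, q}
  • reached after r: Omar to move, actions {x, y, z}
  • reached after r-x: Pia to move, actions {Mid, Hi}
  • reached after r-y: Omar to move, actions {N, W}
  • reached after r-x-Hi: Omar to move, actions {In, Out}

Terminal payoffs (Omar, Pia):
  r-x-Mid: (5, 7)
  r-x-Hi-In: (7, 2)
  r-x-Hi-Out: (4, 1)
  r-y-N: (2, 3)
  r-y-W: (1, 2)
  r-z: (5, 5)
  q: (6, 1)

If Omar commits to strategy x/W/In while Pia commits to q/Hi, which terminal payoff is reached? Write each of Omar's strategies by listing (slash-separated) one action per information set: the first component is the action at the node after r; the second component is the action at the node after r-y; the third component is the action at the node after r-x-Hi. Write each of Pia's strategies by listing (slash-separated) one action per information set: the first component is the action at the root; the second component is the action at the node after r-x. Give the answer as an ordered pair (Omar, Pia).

Trace the play path from the root:
  Pia plays q
→ terminal payoff (6, 1).
(Omar's choice at the node after r is never reached on this path, so it doesn't affect the outcome.)

(6, 1)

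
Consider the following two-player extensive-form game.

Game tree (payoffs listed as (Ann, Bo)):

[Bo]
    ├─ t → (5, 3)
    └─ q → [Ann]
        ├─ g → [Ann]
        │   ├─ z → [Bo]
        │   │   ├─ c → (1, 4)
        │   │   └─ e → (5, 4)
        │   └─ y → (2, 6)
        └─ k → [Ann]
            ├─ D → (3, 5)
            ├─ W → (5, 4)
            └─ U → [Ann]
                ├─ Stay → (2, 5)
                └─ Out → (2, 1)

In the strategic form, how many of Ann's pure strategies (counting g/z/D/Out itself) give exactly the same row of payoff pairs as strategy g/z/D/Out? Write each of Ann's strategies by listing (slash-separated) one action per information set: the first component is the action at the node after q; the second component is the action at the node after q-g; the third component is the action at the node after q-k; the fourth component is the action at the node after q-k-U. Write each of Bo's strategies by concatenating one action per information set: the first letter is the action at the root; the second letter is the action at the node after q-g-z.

6

Row for g/z/D/Out (columns tc, te, qc, qe): (5,3) (5,3) (1,4) (5,4).
Under g/z/D/Out, Ann's choice at the node after q-k and at the node after q-k-U can never be reached regardless of what Bo does, so varying those choices leaves every outcome unchanged.
Holding the reachable choices fixed and varying the unreachable ones freely already gives 3 × 2 = 6 equivalent strategies.
No other strategy reproduces this row, so those 6 are the full class: g/z/D/Stay, g/z/D/Out, g/z/W/Stay, g/z/W/Out, g/z/U/Stay, g/z/U/Out.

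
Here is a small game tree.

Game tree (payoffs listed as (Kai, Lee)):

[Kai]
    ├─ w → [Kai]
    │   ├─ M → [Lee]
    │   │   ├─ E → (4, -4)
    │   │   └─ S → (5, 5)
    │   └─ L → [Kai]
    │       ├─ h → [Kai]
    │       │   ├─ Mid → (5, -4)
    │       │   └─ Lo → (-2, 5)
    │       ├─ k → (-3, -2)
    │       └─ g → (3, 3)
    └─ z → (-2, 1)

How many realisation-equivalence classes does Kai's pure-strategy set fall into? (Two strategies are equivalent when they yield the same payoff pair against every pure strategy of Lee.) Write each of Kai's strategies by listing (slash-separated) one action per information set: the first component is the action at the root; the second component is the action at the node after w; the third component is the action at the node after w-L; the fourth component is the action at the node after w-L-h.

Kai has 24 pure strategies: w/M/h/Mid, w/M/h/Lo, w/M/k/Mid, w/M/k/Lo, w/M/g/Mid, w/M/g/Lo, w/L/h/Mid, w/L/h/Lo, w/L/k/Mid, w/L/k/Lo, w/L/g/Mid, w/L/g/Lo, z/M/h/Mid, z/M/h/Lo, z/M/k/Mid, z/M/k/Lo, z/M/g/Mid, z/M/g/Lo, z/L/h/Mid, z/L/h/Lo, z/L/k/Mid, z/L/k/Lo, z/L/g/Mid, z/L/g/Lo. Columns: E, S.
{w/M/h/Mid, w/M/h/Lo, w/M/k/Mid, w/M/k/Lo, w/M/g/Mid, w/M/g/Lo} → row (4,-4) (5,5)
{w/L/h/Mid} → row (5,-4) (5,-4)
{w/L/h/Lo} → row (-2,5) (-2,5)
{w/L/k/Mid, w/L/k/Lo} → row (-3,-2) (-3,-2)
{w/L/g/Mid, w/L/g/Lo} → row (3,3) (3,3)
{z/M/h/Mid, z/M/h/Lo, z/M/k/Mid, z/M/k/Lo, z/M/g/Mid, z/M/g/Lo, z/L/h/Mid, z/L/h/Lo, z/L/k/Mid, z/L/k/Lo, z/L/g/Mid, z/L/g/Lo} → row (-2,1) (-2,1)
That's 6 distinct rows out of 24 strategies.

6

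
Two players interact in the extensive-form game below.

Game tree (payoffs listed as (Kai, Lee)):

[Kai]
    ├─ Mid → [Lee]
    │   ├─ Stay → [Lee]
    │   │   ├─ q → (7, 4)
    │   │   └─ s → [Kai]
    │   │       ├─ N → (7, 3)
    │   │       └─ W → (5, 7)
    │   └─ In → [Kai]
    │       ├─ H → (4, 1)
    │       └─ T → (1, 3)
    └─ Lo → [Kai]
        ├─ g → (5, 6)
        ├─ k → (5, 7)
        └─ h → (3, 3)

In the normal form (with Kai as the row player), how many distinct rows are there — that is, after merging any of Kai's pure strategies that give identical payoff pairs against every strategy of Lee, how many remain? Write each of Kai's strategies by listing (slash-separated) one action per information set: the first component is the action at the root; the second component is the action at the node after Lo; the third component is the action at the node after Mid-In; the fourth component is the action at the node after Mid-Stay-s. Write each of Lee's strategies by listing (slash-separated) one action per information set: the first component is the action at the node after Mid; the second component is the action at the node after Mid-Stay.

7

Kai has 24 pure strategies: Mid/g/H/N, Mid/g/H/W, Mid/g/T/N, Mid/g/T/W, Mid/k/H/N, Mid/k/H/W, Mid/k/T/N, Mid/k/T/W, Mid/h/H/N, Mid/h/H/W, Mid/h/T/N, Mid/h/T/W, Lo/g/H/N, Lo/g/H/W, Lo/g/T/N, Lo/g/T/W, Lo/k/H/N, Lo/k/H/W, Lo/k/T/N, Lo/k/T/W, Lo/h/H/N, Lo/h/H/W, Lo/h/T/N, Lo/h/T/W. Columns: Stay/q, Stay/s, In/q, In/s.
{Mid/g/H/N, Mid/k/H/N, Mid/h/H/N} → row (7,4) (7,3) (4,1) (4,1)
{Mid/g/H/W, Mid/k/H/W, Mid/h/H/W} → row (7,4) (5,7) (4,1) (4,1)
{Mid/g/T/N, Mid/k/T/N, Mid/h/T/N} → row (7,4) (7,3) (1,3) (1,3)
{Mid/g/T/W, Mid/k/T/W, Mid/h/T/W} → row (7,4) (5,7) (1,3) (1,3)
{Lo/g/H/N, Lo/g/H/W, Lo/g/T/N, Lo/g/T/W} → row (5,6) (5,6) (5,6) (5,6)
{Lo/k/H/N, Lo/k/H/W, Lo/k/T/N, Lo/k/T/W} → row (5,7) (5,7) (5,7) (5,7)
{Lo/h/H/N, Lo/h/H/W, Lo/h/T/N, Lo/h/T/W} → row (3,3) (3,3) (3,3) (3,3)
That's 7 distinct rows out of 24 strategies.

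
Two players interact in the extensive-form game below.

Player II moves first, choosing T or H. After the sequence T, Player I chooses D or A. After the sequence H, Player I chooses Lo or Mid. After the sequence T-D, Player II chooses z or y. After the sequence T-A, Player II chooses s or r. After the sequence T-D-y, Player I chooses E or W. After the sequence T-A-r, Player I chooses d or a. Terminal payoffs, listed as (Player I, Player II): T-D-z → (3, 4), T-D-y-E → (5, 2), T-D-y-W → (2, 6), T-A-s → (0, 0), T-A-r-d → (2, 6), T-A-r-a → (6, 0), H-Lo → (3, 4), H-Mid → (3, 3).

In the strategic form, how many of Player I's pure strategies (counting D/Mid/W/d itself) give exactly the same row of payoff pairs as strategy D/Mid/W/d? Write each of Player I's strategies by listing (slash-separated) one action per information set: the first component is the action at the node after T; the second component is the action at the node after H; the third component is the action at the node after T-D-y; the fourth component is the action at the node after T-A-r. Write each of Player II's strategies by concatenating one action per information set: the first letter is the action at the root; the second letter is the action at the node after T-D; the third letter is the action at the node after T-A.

Row for D/Mid/W/d (columns Tzs, Tzr, Tys, Tyr, Hzs, Hzr, Hys, Hyr): (3,4) (3,4) (2,6) (2,6) (3,3) (3,3) (3,3) (3,3).
Under D/Mid/W/d, Player I's choice at the node after T-A-r can never be reached regardless of what Player II does, so varying those choices leaves every outcome unchanged.
Holding the reachable choices fixed and varying the unreachable one freely already gives 2 equivalent strategies.
No other strategy reproduces this row, so those 2 are the full class: D/Mid/W/d, D/Mid/W/a.

2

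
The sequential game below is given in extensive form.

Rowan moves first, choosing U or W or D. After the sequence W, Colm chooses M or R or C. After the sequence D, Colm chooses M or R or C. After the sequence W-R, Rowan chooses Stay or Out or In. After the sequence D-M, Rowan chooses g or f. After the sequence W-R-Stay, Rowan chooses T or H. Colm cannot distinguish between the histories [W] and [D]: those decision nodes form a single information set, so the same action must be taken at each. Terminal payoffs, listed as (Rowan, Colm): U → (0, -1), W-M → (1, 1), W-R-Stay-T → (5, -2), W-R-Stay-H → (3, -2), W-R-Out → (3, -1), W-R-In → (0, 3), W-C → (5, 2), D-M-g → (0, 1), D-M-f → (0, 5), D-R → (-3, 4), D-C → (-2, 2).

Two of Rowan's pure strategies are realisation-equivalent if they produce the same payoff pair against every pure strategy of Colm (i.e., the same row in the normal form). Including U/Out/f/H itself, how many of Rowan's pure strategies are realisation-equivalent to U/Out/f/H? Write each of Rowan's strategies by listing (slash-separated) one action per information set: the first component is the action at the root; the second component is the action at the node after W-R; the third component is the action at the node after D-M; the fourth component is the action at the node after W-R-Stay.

12

Row for U/Out/f/H (columns M, R, C): (0,-1) (0,-1) (0,-1).
Under U/Out/f/H, Rowan's choice at the node after W-R and at the node after D-M and at the node after W-R-Stay can never be reached regardless of what Colm does, so varying those choices leaves every outcome unchanged.
Holding the reachable choices fixed and varying the unreachable ones freely already gives 3 × 2 × 2 = 12 equivalent strategies.
No other strategy reproduces this row, so those 12 are the full class: U/Stay/g/T, U/Stay/g/H, U/Stay/f/T, U/Stay/f/H, U/Out/g/T, U/Out/g/H, U/Out/f/T, U/Out/f/H, U/In/g/T, U/In/g/H, U/In/f/T, U/In/f/H.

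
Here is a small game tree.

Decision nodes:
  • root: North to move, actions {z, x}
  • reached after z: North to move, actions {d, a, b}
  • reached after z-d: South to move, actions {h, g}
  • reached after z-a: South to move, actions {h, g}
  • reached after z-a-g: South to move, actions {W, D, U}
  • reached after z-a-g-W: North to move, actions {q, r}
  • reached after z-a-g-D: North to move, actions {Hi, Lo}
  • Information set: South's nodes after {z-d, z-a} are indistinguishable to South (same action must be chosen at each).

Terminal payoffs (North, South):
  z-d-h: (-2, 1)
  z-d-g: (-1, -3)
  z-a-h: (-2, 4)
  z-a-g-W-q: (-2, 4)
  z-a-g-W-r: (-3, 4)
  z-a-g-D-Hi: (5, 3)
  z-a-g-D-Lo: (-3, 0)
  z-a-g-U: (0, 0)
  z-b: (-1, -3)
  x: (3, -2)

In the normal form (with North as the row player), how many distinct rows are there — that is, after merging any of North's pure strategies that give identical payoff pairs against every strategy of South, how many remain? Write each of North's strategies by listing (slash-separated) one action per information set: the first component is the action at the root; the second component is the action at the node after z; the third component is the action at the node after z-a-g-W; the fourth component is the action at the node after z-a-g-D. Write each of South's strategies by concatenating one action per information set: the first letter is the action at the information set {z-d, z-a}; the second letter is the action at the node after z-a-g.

7

North has 24 pure strategies: z/d/q/Hi, z/d/q/Lo, z/d/r/Hi, z/d/r/Lo, z/a/q/Hi, z/a/q/Lo, z/a/r/Hi, z/a/r/Lo, z/b/q/Hi, z/b/q/Lo, z/b/r/Hi, z/b/r/Lo, x/d/q/Hi, x/d/q/Lo, x/d/r/Hi, x/d/r/Lo, x/a/q/Hi, x/a/q/Lo, x/a/r/Hi, x/a/r/Lo, x/b/q/Hi, x/b/q/Lo, x/b/r/Hi, x/b/r/Lo. Columns: hW, hD, hU, gW, gD, gU.
{z/d/q/Hi, z/d/q/Lo, z/d/r/Hi, z/d/r/Lo} → row (-2,1) (-2,1) (-2,1) (-1,-3) (-1,-3) (-1,-3)
{z/a/q/Hi} → row (-2,4) (-2,4) (-2,4) (-2,4) (5,3) (0,0)
{z/a/q/Lo} → row (-2,4) (-2,4) (-2,4) (-2,4) (-3,0) (0,0)
{z/a/r/Hi} → row (-2,4) (-2,4) (-2,4) (-3,4) (5,3) (0,0)
{z/a/r/Lo} → row (-2,4) (-2,4) (-2,4) (-3,4) (-3,0) (0,0)
{z/b/q/Hi, z/b/q/Lo, z/b/r/Hi, z/b/r/Lo} → row (-1,-3) (-1,-3) (-1,-3) (-1,-3) (-1,-3) (-1,-3)
{x/d/q/Hi, x/d/q/Lo, x/d/r/Hi, x/d/r/Lo, x/a/q/Hi, x/a/q/Lo, x/a/r/Hi, x/a/r/Lo, x/b/q/Hi, x/b/q/Lo, x/b/r/Hi, x/b/r/Lo} → row (3,-2) (3,-2) (3,-2) (3,-2) (3,-2) (3,-2)
That's 7 distinct rows out of 24 strategies.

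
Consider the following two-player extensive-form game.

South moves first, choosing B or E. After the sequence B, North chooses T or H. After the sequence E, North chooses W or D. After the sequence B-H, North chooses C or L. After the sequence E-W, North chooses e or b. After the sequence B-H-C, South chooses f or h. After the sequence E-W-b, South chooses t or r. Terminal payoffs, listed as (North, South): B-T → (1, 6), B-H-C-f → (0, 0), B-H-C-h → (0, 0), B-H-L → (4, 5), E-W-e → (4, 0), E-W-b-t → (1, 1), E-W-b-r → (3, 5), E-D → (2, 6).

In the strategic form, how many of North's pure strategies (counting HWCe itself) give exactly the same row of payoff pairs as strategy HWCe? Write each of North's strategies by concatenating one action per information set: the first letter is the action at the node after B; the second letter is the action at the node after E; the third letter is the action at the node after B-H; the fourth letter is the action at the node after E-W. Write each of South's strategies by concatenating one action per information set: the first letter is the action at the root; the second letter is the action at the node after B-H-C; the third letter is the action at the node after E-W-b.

1

Row for HWCe (columns Bft, Bfr, Bht, Bhr, Eft, Efr, Eht, Ehr): (0,0) (0,0) (0,0) (0,0) (4,0) (4,0) (4,0) (4,0).
Every one of North's information sets is on the play path for some reply by South when North follows HWCe.
Changing the action at any of them therefore changes at least one column, so only HWCe itself gives this row.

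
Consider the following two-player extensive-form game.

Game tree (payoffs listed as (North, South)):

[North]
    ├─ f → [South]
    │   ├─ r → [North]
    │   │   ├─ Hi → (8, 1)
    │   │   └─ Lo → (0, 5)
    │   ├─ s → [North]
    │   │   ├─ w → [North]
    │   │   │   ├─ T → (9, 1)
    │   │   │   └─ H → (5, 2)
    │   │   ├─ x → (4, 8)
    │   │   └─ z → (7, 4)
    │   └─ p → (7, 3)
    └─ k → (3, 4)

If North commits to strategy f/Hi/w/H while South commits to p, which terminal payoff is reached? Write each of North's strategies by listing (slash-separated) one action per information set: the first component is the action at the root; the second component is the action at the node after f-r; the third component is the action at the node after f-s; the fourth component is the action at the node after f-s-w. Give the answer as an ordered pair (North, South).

Trace the play path from the root:
  North plays f
  South plays p at [f]
→ terminal payoff (7, 3).
(North's choice at the node after f-r is never reached on this path, so it doesn't affect the outcome.)

(7, 3)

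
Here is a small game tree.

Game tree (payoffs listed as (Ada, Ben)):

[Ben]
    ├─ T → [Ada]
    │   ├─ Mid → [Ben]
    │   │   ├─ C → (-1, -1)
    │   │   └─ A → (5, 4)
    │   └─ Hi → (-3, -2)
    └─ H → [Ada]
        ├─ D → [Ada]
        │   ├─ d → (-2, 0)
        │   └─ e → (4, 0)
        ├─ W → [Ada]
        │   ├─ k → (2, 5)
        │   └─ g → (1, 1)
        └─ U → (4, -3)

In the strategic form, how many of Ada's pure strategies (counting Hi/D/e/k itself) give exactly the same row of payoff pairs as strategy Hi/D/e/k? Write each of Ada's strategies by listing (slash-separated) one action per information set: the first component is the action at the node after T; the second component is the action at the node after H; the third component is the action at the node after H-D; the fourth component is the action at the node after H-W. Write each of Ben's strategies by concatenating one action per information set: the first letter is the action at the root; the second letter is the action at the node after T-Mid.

2

Row for Hi/D/e/k (columns TC, TA, HC, HA): (-3,-2) (-3,-2) (4,0) (4,0).
Under Hi/D/e/k, Ada's choice at the node after H-W can never be reached regardless of what Ben does, so varying those choices leaves every outcome unchanged.
Holding the reachable choices fixed and varying the unreachable one freely already gives 2 equivalent strategies.
No other strategy reproduces this row, so those 2 are the full class: Hi/D/e/k, Hi/D/e/g.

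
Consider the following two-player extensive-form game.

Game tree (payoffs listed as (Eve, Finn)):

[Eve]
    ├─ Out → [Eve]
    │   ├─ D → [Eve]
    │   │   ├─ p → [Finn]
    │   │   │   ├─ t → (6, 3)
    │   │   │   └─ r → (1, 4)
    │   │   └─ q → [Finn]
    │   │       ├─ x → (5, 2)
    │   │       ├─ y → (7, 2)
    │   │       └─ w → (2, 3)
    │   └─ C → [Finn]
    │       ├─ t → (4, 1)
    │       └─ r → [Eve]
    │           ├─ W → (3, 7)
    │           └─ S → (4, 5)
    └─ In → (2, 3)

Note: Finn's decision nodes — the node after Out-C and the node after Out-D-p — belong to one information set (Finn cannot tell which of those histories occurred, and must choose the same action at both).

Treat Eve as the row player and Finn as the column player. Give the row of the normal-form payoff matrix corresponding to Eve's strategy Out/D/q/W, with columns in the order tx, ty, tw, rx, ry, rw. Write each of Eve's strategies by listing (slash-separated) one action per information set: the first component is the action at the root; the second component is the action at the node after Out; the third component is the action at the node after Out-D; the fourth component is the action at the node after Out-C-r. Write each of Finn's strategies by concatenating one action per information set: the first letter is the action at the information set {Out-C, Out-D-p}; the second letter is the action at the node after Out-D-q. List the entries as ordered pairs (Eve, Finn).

(5,2) (7,2) (2,3) (5,2) (7,2) (2,3)

vs tx: Eve plays Out → Eve plays D at [Out] → Eve plays q at [Out-D] → Finn plays x at [Out-D-q] → (5, 2)
vs ty: Eve plays Out → Eve plays D at [Out] → Eve plays q at [Out-D] → Finn plays y at [Out-D-q] → (7, 2)
vs tw: Eve plays Out → Eve plays D at [Out] → Eve plays q at [Out-D] → Finn plays w at [Out-D-q] → (2, 3)
vs rx: Eve plays Out → Eve plays D at [Out] → Eve plays q at [Out-D] → Finn plays x at [Out-D-q] → (5, 2)
vs ry: Eve plays Out → Eve plays D at [Out] → Eve plays q at [Out-D] → Finn plays y at [Out-D-q] → (7, 2)
vs rw: Eve plays Out → Eve plays D at [Out] → Eve plays q at [Out-D] → Finn plays w at [Out-D-q] → (2, 3)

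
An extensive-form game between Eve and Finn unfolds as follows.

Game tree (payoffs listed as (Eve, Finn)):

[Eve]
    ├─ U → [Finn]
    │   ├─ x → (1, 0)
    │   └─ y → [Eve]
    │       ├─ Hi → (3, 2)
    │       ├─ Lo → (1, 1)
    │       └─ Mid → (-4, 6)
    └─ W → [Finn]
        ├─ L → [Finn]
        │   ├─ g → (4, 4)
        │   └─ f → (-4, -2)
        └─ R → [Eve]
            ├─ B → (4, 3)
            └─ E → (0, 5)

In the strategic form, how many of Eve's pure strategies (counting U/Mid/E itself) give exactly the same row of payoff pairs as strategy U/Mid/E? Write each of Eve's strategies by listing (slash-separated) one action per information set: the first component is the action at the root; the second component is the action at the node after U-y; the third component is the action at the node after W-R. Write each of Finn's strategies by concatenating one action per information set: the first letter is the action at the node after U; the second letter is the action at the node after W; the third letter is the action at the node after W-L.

2

Row for U/Mid/E (columns xLg, xLf, xRg, xRf, yLg, yLf, yRg, yRf): (1,0) (1,0) (1,0) (1,0) (-4,6) (-4,6) (-4,6) (-4,6).
Under U/Mid/E, Eve's choice at the node after W-R can never be reached regardless of what Finn does, so varying those choices leaves every outcome unchanged.
Holding the reachable choices fixed and varying the unreachable one freely already gives 2 equivalent strategies.
No other strategy reproduces this row, so those 2 are the full class: U/Mid/B, U/Mid/E.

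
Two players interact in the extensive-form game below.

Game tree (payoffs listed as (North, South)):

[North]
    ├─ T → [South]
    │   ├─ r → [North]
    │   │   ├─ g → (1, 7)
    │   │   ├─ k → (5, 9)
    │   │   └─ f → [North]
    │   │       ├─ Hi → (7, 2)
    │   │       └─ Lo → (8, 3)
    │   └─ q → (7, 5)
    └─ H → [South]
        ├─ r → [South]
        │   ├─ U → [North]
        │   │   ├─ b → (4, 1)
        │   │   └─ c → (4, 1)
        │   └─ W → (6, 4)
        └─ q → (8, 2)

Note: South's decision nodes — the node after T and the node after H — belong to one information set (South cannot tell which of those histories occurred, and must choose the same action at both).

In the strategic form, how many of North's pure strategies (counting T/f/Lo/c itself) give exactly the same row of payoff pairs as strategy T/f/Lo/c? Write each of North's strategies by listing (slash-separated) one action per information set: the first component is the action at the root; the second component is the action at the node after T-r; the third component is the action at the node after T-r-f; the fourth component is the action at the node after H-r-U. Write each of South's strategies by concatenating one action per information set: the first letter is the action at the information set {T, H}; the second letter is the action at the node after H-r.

Row for T/f/Lo/c (columns rU, rW, qU, qW): (8,3) (8,3) (7,5) (7,5).
Under T/f/Lo/c, North's choice at the node after H-r-U can never be reached regardless of what South does, so varying those choices leaves every outcome unchanged.
Holding the reachable choices fixed and varying the unreachable one freely already gives 2 equivalent strategies.
No other strategy reproduces this row, so those 2 are the full class: T/f/Lo/b, T/f/Lo/c.

2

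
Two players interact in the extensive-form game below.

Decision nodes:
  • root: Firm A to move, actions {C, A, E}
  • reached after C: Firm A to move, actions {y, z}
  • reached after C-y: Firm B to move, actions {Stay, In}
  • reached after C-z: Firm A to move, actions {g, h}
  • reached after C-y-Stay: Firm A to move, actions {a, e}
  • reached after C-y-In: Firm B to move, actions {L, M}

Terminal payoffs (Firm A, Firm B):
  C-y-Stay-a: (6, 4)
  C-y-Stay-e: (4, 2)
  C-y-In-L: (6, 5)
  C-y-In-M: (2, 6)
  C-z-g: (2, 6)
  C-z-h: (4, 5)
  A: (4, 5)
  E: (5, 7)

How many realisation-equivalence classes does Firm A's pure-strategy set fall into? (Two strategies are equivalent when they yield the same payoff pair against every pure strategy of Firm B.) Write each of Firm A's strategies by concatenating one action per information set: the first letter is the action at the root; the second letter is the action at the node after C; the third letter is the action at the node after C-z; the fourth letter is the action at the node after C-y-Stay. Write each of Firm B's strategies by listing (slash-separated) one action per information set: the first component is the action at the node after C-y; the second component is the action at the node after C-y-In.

5

Firm A has 24 pure strategies: Cyga, Cyge, Cyha, Cyhe, Czga, Czge, Czha, Czhe, Ayga, Ayge, Ayha, Ayhe, Azga, Azge, Azha, Azhe, Eyga, Eyge, Eyha, Eyhe, Ezga, Ezge, Ezha, Ezhe. Columns: Stay/L, Stay/M, In/L, In/M.
{Cyga, Cyha} → row (6,4) (6,4) (6,5) (2,6)
{Cyge, Cyhe} → row (4,2) (4,2) (6,5) (2,6)
{Czga, Czge} → row (2,6) (2,6) (2,6) (2,6)
{Czha, Czhe, Ayga, Ayge, Ayha, Ayhe, Azga, Azge, Azha, Azhe} → row (4,5) (4,5) (4,5) (4,5)
{Eyga, Eyge, Eyha, Eyhe, Ezga, Ezge, Ezha, Ezhe} → row (5,7) (5,7) (5,7) (5,7)
That's 5 distinct rows out of 24 strategies.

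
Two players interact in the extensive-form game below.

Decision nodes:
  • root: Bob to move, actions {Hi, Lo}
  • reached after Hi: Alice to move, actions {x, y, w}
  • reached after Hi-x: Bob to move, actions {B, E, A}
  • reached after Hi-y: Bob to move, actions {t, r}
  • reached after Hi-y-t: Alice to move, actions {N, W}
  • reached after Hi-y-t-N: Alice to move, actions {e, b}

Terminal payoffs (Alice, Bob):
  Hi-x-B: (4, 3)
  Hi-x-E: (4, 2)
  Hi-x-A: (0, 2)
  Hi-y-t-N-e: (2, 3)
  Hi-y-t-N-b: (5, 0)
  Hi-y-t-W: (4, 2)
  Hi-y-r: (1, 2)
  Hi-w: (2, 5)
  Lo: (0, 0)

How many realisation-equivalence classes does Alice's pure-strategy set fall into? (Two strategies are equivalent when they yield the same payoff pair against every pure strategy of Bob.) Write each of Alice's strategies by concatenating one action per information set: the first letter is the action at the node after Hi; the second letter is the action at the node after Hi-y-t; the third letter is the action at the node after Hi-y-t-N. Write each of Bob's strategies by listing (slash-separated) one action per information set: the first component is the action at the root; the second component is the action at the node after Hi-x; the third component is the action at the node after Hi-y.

5

Alice has 12 pure strategies: xNe, xNb, xWe, xWb, yNe, yNb, yWe, yWb, wNe, wNb, wWe, wWb. Columns: Hi/B/t, Hi/B/r, Hi/E/t, Hi/E/r, Hi/A/t, Hi/A/r, Lo/B/t, Lo/B/r, Lo/E/t, Lo/E/r, Lo/A/t, Lo/A/r.
{xNe, xNb, xWe, xWb} → row (4,3) (4,3) (4,2) (4,2) (0,2) (0,2) (0,0) (0,0) (0,0) (0,0) (0,0) (0,0)
{yNe} → row (2,3) (1,2) (2,3) (1,2) (2,3) (1,2) (0,0) (0,0) (0,0) (0,0) (0,0) (0,0)
{yNb} → row (5,0) (1,2) (5,0) (1,2) (5,0) (1,2) (0,0) (0,0) (0,0) (0,0) (0,0) (0,0)
{yWe, yWb} → row (4,2) (1,2) (4,2) (1,2) (4,2) (1,2) (0,0) (0,0) (0,0) (0,0) (0,0) (0,0)
{wNe, wNb, wWe, wWb} → row (2,5) (2,5) (2,5) (2,5) (2,5) (2,5) (0,0) (0,0) (0,0) (0,0) (0,0) (0,0)
That's 5 distinct rows out of 12 strategies.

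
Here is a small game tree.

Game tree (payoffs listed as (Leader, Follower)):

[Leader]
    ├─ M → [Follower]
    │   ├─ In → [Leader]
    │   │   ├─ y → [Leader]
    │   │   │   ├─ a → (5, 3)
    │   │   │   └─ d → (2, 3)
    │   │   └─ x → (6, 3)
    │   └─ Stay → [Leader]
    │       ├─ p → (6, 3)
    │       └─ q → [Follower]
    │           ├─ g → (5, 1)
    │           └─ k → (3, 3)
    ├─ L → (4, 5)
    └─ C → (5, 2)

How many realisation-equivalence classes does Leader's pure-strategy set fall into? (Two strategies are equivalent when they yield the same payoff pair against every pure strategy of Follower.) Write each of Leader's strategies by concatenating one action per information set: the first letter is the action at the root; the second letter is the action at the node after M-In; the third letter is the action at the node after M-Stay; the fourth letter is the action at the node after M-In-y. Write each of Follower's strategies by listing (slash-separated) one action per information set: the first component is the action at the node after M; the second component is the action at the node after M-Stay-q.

8

Leader has 24 pure strategies: Mypa, Mypd, Myqa, Myqd, Mxpa, Mxpd, Mxqa, Mxqd, Lypa, Lypd, Lyqa, Lyqd, Lxpa, Lxpd, Lxqa, Lxqd, Cypa, Cypd, Cyqa, Cyqd, Cxpa, Cxpd, Cxqa, Cxqd. Columns: In/g, In/k, Stay/g, Stay/k.
{Mypa} → row (5,3) (5,3) (6,3) (6,3)
{Mypd} → row (2,3) (2,3) (6,3) (6,3)
{Myqa} → row (5,3) (5,3) (5,1) (3,3)
{Myqd} → row (2,3) (2,3) (5,1) (3,3)
{Mxpa, Mxpd} → row (6,3) (6,3) (6,3) (6,3)
{Mxqa, Mxqd} → row (6,3) (6,3) (5,1) (3,3)
{Lypa, Lypd, Lyqa, Lyqd, Lxpa, Lxpd, Lxqa, Lxqd} → row (4,5) (4,5) (4,5) (4,5)
{Cypa, Cypd, Cyqa, Cyqd, Cxpa, Cxpd, Cxqa, Cxqd} → row (5,2) (5,2) (5,2) (5,2)
That's 8 distinct rows out of 24 strategies.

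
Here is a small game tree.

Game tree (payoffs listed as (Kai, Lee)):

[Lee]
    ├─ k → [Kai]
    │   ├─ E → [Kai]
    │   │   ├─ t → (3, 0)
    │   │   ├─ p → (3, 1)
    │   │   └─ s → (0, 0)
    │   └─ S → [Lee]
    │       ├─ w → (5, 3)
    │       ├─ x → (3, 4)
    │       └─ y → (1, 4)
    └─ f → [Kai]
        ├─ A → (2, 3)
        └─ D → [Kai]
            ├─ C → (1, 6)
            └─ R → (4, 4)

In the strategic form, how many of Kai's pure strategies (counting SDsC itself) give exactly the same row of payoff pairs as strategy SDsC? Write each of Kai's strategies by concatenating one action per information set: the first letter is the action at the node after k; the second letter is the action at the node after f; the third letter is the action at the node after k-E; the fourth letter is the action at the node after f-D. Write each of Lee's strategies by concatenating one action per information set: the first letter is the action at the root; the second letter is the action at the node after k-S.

3

Row for SDsC (columns kw, kx, ky, fw, fx, fy): (5,3) (3,4) (1,4) (1,6) (1,6) (1,6).
Under SDsC, Kai's choice at the node after k-E can never be reached regardless of what Lee does, so varying those choices leaves every outcome unchanged.
Holding the reachable choices fixed and varying the unreachable one freely already gives 3 equivalent strategies.
No other strategy reproduces this row, so those 3 are the full class: SDtC, SDpC, SDsC.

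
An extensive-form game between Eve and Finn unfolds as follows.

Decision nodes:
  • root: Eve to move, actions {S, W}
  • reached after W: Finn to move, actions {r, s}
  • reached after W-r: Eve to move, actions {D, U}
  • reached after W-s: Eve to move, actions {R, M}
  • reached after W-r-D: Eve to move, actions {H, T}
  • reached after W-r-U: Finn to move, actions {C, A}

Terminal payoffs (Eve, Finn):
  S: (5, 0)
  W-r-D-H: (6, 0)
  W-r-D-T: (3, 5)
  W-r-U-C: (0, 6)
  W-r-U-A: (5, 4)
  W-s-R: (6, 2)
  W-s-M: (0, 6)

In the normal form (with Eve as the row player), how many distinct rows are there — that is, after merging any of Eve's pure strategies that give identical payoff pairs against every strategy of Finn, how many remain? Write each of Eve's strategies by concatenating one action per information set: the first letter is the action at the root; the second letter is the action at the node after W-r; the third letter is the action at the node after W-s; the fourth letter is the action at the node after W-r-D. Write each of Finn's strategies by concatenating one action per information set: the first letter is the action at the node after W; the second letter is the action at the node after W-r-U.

7

Eve has 16 pure strategies: SDRH, SDRT, SDMH, SDMT, SURH, SURT, SUMH, SUMT, WDRH, WDRT, WDMH, WDMT, WURH, WURT, WUMH, WUMT. Columns: rC, rA, sC, sA.
{SDRH, SDRT, SDMH, SDMT, SURH, SURT, SUMH, SUMT} → row (5,0) (5,0) (5,0) (5,0)
{WDRH} → row (6,0) (6,0) (6,2) (6,2)
{WDRT} → row (3,5) (3,5) (6,2) (6,2)
{WDMH} → row (6,0) (6,0) (0,6) (0,6)
{WDMT} → row (3,5) (3,5) (0,6) (0,6)
{WURH, WURT} → row (0,6) (5,4) (6,2) (6,2)
{WUMH, WUMT} → row (0,6) (5,4) (0,6) (0,6)
That's 7 distinct rows out of 16 strategies.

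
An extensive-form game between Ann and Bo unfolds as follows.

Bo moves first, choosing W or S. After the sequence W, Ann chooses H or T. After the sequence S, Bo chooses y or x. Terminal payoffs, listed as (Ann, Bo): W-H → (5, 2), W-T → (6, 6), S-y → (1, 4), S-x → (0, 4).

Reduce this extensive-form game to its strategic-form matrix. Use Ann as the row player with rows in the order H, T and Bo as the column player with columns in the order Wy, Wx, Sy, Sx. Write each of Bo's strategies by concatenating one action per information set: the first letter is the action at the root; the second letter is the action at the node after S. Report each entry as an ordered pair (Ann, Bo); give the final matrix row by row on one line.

Row H: Wy→(5,2), Wx→(5,2), Sy→(1,4), Sx→(0,4)
Row T: Wy→(6,6), Wx→(6,6), Sy→(1,4), Sx→(0,4)

H: (5,2) (5,2) (1,4) (0,4) | T: (6,6) (6,6) (1,4) (0,4)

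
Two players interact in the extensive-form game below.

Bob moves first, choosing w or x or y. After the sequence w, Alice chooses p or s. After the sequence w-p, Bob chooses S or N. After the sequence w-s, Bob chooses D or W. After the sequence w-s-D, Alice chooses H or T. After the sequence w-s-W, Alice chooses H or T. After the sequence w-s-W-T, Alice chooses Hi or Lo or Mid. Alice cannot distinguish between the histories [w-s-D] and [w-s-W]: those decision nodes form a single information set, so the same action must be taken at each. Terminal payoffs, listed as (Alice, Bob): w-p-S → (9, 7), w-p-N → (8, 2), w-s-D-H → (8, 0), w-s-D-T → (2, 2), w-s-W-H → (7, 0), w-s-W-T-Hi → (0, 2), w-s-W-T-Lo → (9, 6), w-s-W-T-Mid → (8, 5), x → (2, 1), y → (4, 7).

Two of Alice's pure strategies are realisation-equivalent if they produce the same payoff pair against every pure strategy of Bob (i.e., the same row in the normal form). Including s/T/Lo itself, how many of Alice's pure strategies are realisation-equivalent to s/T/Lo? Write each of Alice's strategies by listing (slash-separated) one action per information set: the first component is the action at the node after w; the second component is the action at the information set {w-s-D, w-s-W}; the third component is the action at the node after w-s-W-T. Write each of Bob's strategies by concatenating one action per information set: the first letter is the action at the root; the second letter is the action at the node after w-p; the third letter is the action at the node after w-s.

Row for s/T/Lo (columns wSD, wSW, wND, wNW, xSD, xSW, xND, xNW, ySD, ySW, yND, yNW): (2,2) (9,6) (2,2) (9,6) (2,1) (2,1) (2,1) (2,1) (4,7) (4,7) (4,7) (4,7).
Every one of Alice's information sets is on the play path for some reply by Bob when Alice follows s/T/Lo.
Changing the action at any of them therefore changes at least one column, so only s/T/Lo itself gives this row.

1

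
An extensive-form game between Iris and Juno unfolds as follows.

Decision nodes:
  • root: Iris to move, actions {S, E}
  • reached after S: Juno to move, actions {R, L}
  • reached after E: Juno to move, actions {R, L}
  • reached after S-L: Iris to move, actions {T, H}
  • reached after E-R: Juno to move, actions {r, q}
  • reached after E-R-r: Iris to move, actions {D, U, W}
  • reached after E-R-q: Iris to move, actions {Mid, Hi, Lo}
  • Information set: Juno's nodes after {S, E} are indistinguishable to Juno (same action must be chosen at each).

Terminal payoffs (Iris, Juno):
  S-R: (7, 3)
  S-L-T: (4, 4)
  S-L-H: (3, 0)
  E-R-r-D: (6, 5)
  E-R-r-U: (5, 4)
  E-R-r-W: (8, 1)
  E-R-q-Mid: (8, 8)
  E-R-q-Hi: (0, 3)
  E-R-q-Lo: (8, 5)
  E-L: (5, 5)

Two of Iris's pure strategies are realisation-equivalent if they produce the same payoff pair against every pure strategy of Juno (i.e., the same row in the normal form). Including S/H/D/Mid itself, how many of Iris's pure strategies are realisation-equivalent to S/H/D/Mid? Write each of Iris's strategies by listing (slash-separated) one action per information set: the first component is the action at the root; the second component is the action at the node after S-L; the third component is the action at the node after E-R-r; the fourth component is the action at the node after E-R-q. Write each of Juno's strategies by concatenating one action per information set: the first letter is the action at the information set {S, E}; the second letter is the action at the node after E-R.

Row for S/H/D/Mid (columns Rr, Rq, Lr, Lq): (7,3) (7,3) (3,0) (3,0).
Under S/H/D/Mid, Iris's choice at the node after E-R-r and at the node after E-R-q can never be reached regardless of what Juno does, so varying those choices leaves every outcome unchanged.
Holding the reachable choices fixed and varying the unreachable ones freely already gives 3 × 3 = 9 equivalent strategies.
No other strategy reproduces this row, so those 9 are the full class: S/H/D/Mid, S/H/D/Hi, S/H/D/Lo, S/H/U/Mid, S/H/U/Hi, S/H/U/Lo, S/H/W/Mid, S/H/W/Hi, S/H/W/Lo.

9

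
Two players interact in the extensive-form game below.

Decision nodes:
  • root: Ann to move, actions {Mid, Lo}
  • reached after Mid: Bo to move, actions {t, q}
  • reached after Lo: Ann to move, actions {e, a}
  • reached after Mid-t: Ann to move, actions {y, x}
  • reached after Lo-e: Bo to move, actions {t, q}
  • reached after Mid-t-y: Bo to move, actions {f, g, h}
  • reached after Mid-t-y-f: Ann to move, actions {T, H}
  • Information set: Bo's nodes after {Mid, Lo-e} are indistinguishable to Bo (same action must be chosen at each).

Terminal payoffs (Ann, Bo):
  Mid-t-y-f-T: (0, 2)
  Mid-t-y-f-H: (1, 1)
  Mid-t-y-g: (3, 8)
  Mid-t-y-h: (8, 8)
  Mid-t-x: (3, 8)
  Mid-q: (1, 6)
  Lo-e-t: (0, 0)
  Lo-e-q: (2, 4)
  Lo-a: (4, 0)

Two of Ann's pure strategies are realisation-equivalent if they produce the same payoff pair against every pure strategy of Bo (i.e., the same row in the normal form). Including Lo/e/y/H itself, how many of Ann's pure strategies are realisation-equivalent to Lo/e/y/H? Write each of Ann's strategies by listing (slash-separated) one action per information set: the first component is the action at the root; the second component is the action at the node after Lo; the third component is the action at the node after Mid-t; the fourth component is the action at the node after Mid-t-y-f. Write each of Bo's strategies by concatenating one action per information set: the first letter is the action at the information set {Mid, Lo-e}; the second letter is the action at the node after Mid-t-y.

4

Row for Lo/e/y/H (columns tf, tg, th, qf, qg, qh): (0,0) (0,0) (0,0) (2,4) (2,4) (2,4).
Under Lo/e/y/H, Ann's choice at the node after Mid-t and at the node after Mid-t-y-f can never be reached regardless of what Bo does, so varying those choices leaves every outcome unchanged.
Holding the reachable choices fixed and varying the unreachable ones freely already gives 2 × 2 = 4 equivalent strategies.
No other strategy reproduces this row, so those 4 are the full class: Lo/e/y/T, Lo/e/y/H, Lo/e/x/T, Lo/e/x/H.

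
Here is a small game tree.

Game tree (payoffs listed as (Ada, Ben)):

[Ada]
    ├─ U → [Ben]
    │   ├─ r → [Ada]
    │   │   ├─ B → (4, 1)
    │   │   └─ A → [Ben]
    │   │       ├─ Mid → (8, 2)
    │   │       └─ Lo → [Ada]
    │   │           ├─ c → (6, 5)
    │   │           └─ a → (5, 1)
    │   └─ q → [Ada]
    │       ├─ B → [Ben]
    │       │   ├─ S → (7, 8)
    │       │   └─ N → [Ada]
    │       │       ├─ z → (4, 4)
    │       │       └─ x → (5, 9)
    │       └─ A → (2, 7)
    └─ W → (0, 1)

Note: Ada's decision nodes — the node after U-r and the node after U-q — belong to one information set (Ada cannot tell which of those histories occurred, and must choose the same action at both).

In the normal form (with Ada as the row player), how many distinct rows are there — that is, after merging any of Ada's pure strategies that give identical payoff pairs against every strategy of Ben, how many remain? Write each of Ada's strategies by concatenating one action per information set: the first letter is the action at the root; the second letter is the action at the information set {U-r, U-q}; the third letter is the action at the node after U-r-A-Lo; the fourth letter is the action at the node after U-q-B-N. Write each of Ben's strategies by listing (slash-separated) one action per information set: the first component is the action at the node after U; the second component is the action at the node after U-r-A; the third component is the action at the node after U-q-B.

5

Ada has 16 pure strategies: UBcz, UBcx, UBaz, UBax, UAcz, UAcx, UAaz, UAax, WBcz, WBcx, WBaz, WBax, WAcz, WAcx, WAaz, WAax. Columns: r/Mid/S, r/Mid/N, r/Lo/S, r/Lo/N, q/Mid/S, q/Mid/N, q/Lo/S, q/Lo/N.
{UBcz, UBaz} → row (4,1) (4,1) (4,1) (4,1) (7,8) (4,4) (7,8) (4,4)
{UBcx, UBax} → row (4,1) (4,1) (4,1) (4,1) (7,8) (5,9) (7,8) (5,9)
{UAcz, UAcx} → row (8,2) (8,2) (6,5) (6,5) (2,7) (2,7) (2,7) (2,7)
{UAaz, UAax} → row (8,2) (8,2) (5,1) (5,1) (2,7) (2,7) (2,7) (2,7)
{WBcz, WBcx, WBaz, WBax, WAcz, WAcx, WAaz, WAax} → row (0,1) (0,1) (0,1) (0,1) (0,1) (0,1) (0,1) (0,1)
That's 5 distinct rows out of 16 strategies.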